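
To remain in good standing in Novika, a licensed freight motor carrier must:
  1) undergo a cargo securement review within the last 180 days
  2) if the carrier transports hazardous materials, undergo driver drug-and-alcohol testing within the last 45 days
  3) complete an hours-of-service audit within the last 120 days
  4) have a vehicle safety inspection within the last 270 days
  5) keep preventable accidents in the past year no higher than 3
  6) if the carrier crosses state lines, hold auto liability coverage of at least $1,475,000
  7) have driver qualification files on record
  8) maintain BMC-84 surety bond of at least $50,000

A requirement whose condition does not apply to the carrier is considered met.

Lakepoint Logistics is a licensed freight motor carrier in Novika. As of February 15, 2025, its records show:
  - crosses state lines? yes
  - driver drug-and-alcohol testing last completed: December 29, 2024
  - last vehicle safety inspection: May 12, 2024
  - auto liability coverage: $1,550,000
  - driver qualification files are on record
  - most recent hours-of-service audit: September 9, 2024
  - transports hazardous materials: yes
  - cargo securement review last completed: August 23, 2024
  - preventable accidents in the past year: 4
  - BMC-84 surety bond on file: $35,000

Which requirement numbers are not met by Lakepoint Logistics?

2, 3, 4, 5, 8

1. cargo securement review 176 days ago vs limit 180 → met
2. condition 'transports hazardous materials' holds; driver drug-and-alcohol testing 48 days ago vs limit 45 → not met
3. hours-of-service audit 159 days ago vs limit 120 → not met
4. vehicle safety inspection 279 days ago vs limit 270 → not met
5. preventable accidents in the past year 4 > 3 → not met
6. condition 'crosses state lines' holds; auto liability coverage $1,550,000 ≥ $1,475,000 → met
7. driver qualification files present → met
8. BMC-84 surety bond $35,000 < $50,000 → not met
Not met: 2, 3, 4, 5, 8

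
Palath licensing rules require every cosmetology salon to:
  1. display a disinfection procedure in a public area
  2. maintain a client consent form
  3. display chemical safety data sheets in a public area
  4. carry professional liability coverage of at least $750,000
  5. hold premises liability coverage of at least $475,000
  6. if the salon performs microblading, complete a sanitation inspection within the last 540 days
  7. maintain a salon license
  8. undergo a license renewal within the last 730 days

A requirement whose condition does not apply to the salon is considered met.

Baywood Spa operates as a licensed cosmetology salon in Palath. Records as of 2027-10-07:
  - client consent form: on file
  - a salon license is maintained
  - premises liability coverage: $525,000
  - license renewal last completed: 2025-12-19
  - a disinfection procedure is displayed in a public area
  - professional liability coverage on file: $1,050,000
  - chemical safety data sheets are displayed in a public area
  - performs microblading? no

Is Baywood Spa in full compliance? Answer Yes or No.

Yes

1. disinfection procedure present → met
2. client consent form present → met
3. chemical safety data sheets present → met
4. professional liability coverage $1,050,000 ≥ $750,000 → met
5. premises liability coverage $525,000 ≥ $475,000 → met
6. condition 'performs microblading' does not hold → requirement n/a → met
7. salon license present → met
8. license renewal 657 days ago vs limit 730 → met
All met.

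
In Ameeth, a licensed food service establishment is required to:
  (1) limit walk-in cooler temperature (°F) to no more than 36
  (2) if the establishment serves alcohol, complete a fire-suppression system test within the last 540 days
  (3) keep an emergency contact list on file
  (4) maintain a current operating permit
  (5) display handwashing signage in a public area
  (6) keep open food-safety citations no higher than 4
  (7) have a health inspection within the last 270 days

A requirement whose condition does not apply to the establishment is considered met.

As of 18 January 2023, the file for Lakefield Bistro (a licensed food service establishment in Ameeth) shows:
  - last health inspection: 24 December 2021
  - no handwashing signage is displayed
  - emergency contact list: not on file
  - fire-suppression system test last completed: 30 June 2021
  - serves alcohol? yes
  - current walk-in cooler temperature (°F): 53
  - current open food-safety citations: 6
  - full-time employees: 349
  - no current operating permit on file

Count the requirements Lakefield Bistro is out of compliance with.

1. walk-in cooler temperature (°F) 53 > 36 → not met
2. condition 'serves alcohol' holds; fire-suppression system test 567 days ago vs limit 540 → not met
3. emergency contact list absent → not met
4. current operating permit absent → not met
5. handwashing signage absent → not met
6. open food-safety citations 6 > 4 → not met
7. health inspection 390 days ago vs limit 270 → not met
Not met: 7 of 7

7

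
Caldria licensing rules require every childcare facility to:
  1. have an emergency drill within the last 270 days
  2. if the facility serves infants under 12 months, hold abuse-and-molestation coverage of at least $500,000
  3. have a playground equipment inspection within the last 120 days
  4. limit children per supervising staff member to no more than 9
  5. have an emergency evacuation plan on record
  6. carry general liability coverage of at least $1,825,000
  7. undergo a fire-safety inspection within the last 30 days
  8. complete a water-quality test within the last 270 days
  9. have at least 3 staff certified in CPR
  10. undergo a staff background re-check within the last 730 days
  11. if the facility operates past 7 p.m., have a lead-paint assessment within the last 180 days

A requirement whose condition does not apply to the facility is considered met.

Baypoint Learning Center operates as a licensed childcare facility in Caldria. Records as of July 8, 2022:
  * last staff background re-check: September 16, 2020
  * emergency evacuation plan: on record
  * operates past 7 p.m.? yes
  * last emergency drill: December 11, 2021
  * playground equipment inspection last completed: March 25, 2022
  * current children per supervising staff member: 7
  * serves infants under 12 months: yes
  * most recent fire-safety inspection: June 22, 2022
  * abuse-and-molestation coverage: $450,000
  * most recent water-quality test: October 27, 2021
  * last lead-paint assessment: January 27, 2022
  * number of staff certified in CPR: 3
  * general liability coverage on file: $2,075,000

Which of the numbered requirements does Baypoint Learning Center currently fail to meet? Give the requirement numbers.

2

1. emergency drill 209 days ago vs limit 270 → met
2. condition 'serves infants under 12 months' holds; abuse-and-molestation coverage $450,000 < $500,000 → not met
3. playground equipment inspection 105 days ago vs limit 120 → met
4. children per supervising staff member 7 ≤ 9 → met
5. emergency evacuation plan present → met
6. general liability coverage $2,075,000 ≥ $1,825,000 → met
7. fire-safety inspection 16 days ago vs limit 30 → met
8. water-quality test 254 days ago vs limit 270 → met
9. staff certified in CPR 3 ≥ 3 → met
10. staff background re-check 660 days ago vs limit 730 → met
11. condition 'operates past 7 p.m.' holds; lead-paint assessment 162 days ago vs limit 180 → met
Not met: 2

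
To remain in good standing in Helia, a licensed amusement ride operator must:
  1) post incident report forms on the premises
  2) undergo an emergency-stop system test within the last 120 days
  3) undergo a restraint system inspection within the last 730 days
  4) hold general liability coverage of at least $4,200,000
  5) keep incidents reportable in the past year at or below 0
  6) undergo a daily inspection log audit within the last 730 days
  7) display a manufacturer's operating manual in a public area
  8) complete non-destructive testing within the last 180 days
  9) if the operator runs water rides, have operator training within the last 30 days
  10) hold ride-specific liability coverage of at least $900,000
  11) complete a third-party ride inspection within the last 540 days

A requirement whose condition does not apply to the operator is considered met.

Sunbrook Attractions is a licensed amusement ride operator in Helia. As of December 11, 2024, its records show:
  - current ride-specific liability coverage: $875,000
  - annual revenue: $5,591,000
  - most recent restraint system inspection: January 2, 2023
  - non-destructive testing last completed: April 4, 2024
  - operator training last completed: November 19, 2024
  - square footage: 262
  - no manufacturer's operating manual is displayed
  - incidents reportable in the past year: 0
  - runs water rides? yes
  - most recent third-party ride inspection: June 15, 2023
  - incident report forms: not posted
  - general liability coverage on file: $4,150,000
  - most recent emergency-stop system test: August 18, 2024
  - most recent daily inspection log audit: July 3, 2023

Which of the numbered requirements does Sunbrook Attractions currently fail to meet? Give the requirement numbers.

1, 4, 7, 8, 10, 11

1. incident report forms absent → not met
2. emergency-stop system test 115 days ago vs limit 120 → met
3. restraint system inspection 709 days ago vs limit 730 → met
4. general liability coverage $4,150,000 < $4,200,000 → not met
5. incidents reportable in the past year 0 ≤ 0 → met
6. daily inspection log audit 527 days ago vs limit 730 → met
7. manufacturer's operating manual absent → not met
8. non-destructive testing 251 days ago vs limit 180 → not met
9. condition 'runs water rides' holds; operator training 22 days ago vs limit 30 → met
10. ride-specific liability coverage $875,000 < $900,000 → not met
11. third-party ride inspection 545 days ago vs limit 540 → not met
Not met: 1, 4, 7, 8, 10, 11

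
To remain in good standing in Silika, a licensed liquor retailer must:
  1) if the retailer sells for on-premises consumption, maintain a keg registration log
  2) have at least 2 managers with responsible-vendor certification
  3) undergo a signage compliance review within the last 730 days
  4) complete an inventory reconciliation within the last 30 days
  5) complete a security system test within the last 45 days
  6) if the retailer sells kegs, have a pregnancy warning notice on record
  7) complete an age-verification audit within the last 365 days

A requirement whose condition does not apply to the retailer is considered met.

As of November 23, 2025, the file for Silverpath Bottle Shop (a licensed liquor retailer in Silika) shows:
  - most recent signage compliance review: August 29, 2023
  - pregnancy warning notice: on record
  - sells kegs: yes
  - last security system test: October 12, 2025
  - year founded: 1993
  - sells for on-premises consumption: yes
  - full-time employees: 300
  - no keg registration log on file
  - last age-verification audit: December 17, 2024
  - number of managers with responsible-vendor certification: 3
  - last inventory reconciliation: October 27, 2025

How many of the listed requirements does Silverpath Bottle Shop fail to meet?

2

1. condition 'sells for on-premises consumption' holds; keg registration log absent → not met
2. managers with responsible-vendor certification 3 ≥ 2 → met
3. signage compliance review 817 days ago vs limit 730 → not met
4. inventory reconciliation 27 days ago vs limit 30 → met
5. security system test 42 days ago vs limit 45 → met
6. condition 'sells kegs' holds; pregnancy warning notice present → met
7. age-verification audit 341 days ago vs limit 365 → met
Not met: 2 of 7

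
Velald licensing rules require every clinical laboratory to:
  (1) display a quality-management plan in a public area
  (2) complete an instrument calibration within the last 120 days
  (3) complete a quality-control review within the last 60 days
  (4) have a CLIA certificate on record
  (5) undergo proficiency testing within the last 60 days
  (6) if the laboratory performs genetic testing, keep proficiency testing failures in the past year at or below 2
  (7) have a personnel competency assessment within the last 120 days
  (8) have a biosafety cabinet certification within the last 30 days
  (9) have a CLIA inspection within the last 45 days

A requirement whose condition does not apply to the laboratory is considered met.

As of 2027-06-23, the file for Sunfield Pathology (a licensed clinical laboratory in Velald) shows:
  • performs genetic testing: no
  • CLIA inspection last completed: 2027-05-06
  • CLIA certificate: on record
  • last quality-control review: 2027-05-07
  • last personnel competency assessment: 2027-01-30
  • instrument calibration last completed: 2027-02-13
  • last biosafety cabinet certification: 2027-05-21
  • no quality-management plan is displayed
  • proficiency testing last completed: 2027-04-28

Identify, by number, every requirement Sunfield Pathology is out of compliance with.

1, 2, 7, 8, 9

1. quality-management plan absent → not met
2. instrument calibration 130 days ago vs limit 120 → not met
3. quality-control review 47 days ago vs limit 60 → met
4. CLIA certificate present → met
5. proficiency testing 56 days ago vs limit 60 → met
6. condition 'performs genetic testing' does not hold → requirement n/a → met
7. personnel competency assessment 144 days ago vs limit 120 → not met
8. biosafety cabinet certification 33 days ago vs limit 30 → not met
9. CLIA inspection 48 days ago vs limit 45 → not met
Not met: 1, 2, 7, 8, 9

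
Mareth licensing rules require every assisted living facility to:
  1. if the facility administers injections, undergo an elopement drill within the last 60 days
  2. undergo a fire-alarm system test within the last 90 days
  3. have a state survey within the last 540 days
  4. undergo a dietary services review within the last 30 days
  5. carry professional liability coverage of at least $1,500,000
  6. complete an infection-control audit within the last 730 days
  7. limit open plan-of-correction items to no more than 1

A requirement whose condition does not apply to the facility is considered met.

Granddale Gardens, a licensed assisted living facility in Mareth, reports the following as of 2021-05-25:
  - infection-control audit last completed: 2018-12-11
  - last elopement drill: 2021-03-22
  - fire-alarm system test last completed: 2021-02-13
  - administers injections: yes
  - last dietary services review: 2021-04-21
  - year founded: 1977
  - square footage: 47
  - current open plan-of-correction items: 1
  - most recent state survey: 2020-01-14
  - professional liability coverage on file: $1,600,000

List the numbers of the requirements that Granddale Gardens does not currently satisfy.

1, 2, 4, 6

1. condition 'administers injections' holds; elopement drill 64 days ago vs limit 60 → not met
2. fire-alarm system test 101 days ago vs limit 90 → not met
3. state survey 497 days ago vs limit 540 → met
4. dietary services review 34 days ago vs limit 30 → not met
5. professional liability coverage $1,600,000 ≥ $1,500,000 → met
6. infection-control audit 896 days ago vs limit 730 → not met
7. open plan-of-correction items 1 ≤ 1 → met
Not met: 1, 2, 4, 6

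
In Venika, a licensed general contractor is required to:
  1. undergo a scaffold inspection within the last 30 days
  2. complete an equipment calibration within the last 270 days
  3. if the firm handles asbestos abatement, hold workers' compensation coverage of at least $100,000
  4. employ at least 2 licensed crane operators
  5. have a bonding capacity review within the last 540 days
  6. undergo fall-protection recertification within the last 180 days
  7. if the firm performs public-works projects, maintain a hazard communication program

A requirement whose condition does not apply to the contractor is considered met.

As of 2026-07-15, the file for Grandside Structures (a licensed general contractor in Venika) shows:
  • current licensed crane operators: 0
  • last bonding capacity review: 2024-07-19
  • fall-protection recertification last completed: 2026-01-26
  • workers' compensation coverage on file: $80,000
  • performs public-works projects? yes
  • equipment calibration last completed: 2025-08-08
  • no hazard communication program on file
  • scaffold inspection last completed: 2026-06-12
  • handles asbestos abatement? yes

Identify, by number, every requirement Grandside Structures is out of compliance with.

1, 2, 3, 4, 5, 7

1. scaffold inspection 33 days ago vs limit 30 → not met
2. equipment calibration 341 days ago vs limit 270 → not met
3. condition 'handles asbestos abatement' holds; workers' compensation coverage $80,000 < $100,000 → not met
4. licensed crane operators 0 < 2 → not met
5. bonding capacity review 726 days ago vs limit 540 → not met
6. fall-protection recertification 170 days ago vs limit 180 → met
7. condition 'performs public-works projects' holds; hazard communication program absent → not met
Not met: 1, 2, 3, 4, 5, 7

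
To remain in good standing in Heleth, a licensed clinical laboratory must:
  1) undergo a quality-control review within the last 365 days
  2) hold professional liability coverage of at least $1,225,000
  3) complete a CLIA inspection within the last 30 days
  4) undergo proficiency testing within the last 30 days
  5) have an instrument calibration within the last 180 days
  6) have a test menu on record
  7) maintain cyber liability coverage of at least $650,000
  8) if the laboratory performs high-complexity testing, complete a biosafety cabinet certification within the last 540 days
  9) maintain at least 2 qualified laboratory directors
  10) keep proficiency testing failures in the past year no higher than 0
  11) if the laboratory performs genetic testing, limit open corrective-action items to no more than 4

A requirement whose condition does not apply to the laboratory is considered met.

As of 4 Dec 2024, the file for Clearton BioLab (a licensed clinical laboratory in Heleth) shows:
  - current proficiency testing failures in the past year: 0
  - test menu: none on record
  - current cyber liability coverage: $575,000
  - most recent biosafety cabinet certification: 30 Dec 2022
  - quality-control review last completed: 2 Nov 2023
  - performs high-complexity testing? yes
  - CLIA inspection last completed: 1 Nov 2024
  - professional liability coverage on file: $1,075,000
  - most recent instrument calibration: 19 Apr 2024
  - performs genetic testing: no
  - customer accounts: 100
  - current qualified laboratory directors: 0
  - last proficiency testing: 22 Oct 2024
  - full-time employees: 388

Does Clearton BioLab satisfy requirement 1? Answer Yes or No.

1. quality-control review 398 days ago vs limit 365 → not met

No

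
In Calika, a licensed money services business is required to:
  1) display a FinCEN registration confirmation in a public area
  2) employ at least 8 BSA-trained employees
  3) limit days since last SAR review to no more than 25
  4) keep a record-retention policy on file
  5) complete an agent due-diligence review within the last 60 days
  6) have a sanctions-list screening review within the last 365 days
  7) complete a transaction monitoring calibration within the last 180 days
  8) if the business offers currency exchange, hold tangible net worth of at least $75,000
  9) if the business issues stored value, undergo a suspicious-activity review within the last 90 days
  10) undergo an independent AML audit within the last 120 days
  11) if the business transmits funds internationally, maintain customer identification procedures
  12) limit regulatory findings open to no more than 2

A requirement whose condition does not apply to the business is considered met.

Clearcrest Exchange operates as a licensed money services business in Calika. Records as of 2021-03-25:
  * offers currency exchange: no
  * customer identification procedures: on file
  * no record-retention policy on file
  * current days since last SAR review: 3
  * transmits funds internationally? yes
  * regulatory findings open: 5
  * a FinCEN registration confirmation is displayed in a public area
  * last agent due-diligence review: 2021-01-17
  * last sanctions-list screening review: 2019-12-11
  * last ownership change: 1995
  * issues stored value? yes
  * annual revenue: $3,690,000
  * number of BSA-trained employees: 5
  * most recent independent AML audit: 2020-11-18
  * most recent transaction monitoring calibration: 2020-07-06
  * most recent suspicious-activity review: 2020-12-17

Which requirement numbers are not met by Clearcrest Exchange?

1. FinCEN registration confirmation present → met
2. BSA-trained employees 5 < 8 → not met
3. days since last SAR review 3 ≤ 25 → met
4. record-retention policy absent → not met
5. agent due-diligence review 67 days ago vs limit 60 → not met
6. sanctions-list screening review 470 days ago vs limit 365 → not met
7. transaction monitoring calibration 262 days ago vs limit 180 → not met
8. condition 'offers currency exchange' does not hold → requirement n/a → met
9. condition 'issues stored value' holds; suspicious-activity review 98 days ago vs limit 90 → not met
10. independent AML audit 127 days ago vs limit 120 → not met
11. condition 'transmits funds internationally' holds; customer identification procedures present → met
12. regulatory findings open 5 > 2 → not met
Not met: 2, 4, 5, 6, 7, 9, 10, 12

2, 4, 5, 6, 7, 9, 10, 12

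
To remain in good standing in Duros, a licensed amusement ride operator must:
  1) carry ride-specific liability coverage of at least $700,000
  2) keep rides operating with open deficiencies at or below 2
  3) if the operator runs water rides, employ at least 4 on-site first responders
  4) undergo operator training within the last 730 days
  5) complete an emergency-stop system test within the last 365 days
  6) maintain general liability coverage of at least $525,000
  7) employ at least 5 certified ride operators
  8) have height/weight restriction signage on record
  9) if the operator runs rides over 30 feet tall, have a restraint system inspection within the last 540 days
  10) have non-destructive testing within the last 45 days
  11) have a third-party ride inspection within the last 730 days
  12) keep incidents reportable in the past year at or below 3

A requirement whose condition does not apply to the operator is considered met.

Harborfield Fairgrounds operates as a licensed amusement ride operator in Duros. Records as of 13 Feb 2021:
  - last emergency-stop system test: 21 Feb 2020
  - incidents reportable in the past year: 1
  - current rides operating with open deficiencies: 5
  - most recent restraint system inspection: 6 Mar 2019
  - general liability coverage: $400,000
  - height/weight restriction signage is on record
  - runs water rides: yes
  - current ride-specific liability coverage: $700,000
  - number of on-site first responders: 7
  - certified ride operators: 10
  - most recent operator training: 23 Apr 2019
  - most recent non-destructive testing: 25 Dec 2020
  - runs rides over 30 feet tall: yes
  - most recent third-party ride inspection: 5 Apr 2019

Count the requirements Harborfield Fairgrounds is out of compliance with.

1. ride-specific liability coverage $700,000 ≥ $700,000 → met
2. rides operating with open deficiencies 5 > 2 → not met
3. condition 'runs water rides' holds; on-site first responders 7 ≥ 4 → met
4. operator training 662 days ago vs limit 730 → met
5. emergency-stop system test 358 days ago vs limit 365 → met
6. general liability coverage $400,000 < $525,000 → not met
7. certified ride operators 10 ≥ 5 → met
8. height/weight restriction signage present → met
9. condition 'runs rides over 30 feet tall' holds; restraint system inspection 710 days ago vs limit 540 → not met
10. non-destructive testing 50 days ago vs limit 45 → not met
11. third-party ride inspection 680 days ago vs limit 730 → met
12. incidents reportable in the past year 1 ≤ 3 → met
Not met: 4 of 12

4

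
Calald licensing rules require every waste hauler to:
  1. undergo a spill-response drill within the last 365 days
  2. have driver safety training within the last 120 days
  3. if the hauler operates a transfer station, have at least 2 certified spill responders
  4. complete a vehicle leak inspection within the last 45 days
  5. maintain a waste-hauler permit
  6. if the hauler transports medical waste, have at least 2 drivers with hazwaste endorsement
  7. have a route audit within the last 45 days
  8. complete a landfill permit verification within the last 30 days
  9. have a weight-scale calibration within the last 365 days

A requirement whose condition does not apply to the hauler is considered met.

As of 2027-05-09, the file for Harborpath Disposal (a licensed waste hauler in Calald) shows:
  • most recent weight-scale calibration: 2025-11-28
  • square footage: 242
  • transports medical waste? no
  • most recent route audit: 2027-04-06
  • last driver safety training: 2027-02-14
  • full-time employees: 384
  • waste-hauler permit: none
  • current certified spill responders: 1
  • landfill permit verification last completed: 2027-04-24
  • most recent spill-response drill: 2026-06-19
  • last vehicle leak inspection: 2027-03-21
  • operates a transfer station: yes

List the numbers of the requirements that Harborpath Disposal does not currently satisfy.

1. spill-response drill 324 days ago vs limit 365 → met
2. driver safety training 84 days ago vs limit 120 → met
3. condition 'operates a transfer station' holds; certified spill responders 1 < 2 → not met
4. vehicle leak inspection 49 days ago vs limit 45 → not met
5. waste-hauler permit absent → not met
6. condition 'transports medical waste' does not hold → requirement n/a → met
7. route audit 33 days ago vs limit 45 → met
8. landfill permit verification 15 days ago vs limit 30 → met
9. weight-scale calibration 527 days ago vs limit 365 → not met
Not met: 3, 4, 5, 9

3, 4, 5, 9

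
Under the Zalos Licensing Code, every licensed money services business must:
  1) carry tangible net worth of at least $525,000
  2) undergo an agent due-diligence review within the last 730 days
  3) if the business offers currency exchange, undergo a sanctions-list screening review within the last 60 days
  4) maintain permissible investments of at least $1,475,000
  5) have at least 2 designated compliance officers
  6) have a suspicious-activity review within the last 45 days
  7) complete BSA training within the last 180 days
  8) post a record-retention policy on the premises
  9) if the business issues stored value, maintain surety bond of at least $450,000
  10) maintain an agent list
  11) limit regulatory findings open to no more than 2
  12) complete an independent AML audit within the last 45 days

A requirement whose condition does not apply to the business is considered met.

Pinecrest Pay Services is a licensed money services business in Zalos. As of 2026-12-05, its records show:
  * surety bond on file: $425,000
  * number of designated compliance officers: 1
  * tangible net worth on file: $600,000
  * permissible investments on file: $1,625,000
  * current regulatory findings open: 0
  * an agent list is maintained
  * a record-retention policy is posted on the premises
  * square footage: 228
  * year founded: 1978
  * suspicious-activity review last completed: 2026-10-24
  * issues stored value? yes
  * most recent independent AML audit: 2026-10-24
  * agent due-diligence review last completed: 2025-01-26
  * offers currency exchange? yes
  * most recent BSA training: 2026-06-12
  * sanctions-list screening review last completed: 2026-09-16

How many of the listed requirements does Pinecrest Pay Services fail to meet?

1. tangible net worth $600,000 ≥ $525,000 → met
2. agent due-diligence review 678 days ago vs limit 730 → met
3. condition 'offers currency exchange' holds; sanctions-list screening review 80 days ago vs limit 60 → not met
4. permissible investments $1,625,000 ≥ $1,475,000 → met
5. designated compliance officers 1 < 2 → not met
6. suspicious-activity review 42 days ago vs limit 45 → met
7. BSA training 176 days ago vs limit 180 → met
8. record-retention policy present → met
9. condition 'issues stored value' holds; surety bond $425,000 < $450,000 → not met
10. agent list present → met
11. regulatory findings open 0 ≤ 2 → met
12. independent AML audit 42 days ago vs limit 45 → met
Not met: 3 of 12

3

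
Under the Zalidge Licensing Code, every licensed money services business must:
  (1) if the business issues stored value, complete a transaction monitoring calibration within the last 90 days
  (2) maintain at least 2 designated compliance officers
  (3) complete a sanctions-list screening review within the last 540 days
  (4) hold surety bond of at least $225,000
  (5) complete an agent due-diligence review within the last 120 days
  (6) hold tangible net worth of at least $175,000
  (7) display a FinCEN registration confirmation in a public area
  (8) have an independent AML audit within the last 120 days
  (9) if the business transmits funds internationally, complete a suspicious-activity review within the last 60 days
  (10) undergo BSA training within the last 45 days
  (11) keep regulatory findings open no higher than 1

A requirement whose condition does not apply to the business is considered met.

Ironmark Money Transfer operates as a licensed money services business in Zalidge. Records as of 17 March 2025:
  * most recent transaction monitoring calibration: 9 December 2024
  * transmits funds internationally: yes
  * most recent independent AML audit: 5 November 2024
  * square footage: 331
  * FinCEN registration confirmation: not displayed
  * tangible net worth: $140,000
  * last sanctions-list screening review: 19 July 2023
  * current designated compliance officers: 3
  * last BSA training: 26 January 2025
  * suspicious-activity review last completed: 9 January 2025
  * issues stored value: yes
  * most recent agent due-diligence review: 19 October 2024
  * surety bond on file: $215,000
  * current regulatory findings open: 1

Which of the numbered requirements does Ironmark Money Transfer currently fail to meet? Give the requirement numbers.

1, 3, 4, 5, 6, 7, 8, 9, 10

1. condition 'issues stored value' holds; transaction monitoring calibration 98 days ago vs limit 90 → not met
2. designated compliance officers 3 ≥ 2 → met
3. sanctions-list screening review 607 days ago vs limit 540 → not met
4. surety bond $215,000 < $225,000 → not met
5. agent due-diligence review 149 days ago vs limit 120 → not met
6. tangible net worth $140,000 < $175,000 → not met
7. FinCEN registration confirmation absent → not met
8. independent AML audit 132 days ago vs limit 120 → not met
9. condition 'transmits funds internationally' holds; suspicious-activity review 67 days ago vs limit 60 → not met
10. BSA training 50 days ago vs limit 45 → not met
11. regulatory findings open 1 ≤ 1 → met
Not met: 1, 3, 4, 5, 6, 7, 8, 9, 10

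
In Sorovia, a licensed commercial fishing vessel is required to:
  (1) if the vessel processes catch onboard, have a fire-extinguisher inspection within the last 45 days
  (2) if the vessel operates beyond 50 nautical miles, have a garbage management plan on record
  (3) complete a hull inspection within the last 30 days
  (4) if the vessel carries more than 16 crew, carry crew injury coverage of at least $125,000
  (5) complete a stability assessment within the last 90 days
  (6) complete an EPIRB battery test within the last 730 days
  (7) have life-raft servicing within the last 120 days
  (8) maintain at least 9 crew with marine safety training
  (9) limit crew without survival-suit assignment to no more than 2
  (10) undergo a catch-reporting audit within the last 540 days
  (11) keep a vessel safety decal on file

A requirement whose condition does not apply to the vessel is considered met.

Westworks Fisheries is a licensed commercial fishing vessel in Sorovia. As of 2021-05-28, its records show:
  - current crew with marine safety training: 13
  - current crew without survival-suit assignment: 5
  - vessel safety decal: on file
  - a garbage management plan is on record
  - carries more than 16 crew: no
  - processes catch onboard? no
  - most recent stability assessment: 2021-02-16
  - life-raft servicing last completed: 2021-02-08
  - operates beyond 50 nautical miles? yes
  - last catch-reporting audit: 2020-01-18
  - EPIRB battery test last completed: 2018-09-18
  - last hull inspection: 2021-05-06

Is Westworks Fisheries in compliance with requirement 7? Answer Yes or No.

7. life-raft servicing 109 days ago vs limit 120 → met

Yes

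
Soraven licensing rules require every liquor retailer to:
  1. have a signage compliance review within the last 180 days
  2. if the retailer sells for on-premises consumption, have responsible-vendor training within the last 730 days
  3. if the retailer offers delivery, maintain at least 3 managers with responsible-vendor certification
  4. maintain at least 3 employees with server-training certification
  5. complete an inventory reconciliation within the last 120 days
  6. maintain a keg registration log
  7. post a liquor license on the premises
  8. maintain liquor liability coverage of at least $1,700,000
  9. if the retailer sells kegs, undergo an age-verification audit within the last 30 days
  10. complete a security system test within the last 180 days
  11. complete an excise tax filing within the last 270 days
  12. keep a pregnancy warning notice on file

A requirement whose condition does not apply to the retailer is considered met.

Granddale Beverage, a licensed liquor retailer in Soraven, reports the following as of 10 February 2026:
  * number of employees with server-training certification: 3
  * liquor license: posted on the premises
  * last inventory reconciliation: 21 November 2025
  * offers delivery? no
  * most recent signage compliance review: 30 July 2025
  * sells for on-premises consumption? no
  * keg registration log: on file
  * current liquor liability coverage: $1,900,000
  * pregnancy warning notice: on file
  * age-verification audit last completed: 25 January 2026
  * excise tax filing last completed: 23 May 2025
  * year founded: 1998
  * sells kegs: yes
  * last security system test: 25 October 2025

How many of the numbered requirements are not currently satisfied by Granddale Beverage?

1

1. signage compliance review 195 days ago vs limit 180 → not met
2. condition 'sells for on-premises consumption' does not hold → requirement n/a → met
3. condition 'offers delivery' does not hold → requirement n/a → met
4. employees with server-training certification 3 ≥ 3 → met
5. inventory reconciliation 81 days ago vs limit 120 → met
6. keg registration log present → met
7. liquor license present → met
8. liquor liability coverage $1,900,000 ≥ $1,700,000 → met
9. condition 'sells kegs' holds; age-verification audit 16 days ago vs limit 30 → met
10. security system test 108 days ago vs limit 180 → met
11. excise tax filing 263 days ago vs limit 270 → met
12. pregnancy warning notice present → met
Not met: 1 of 12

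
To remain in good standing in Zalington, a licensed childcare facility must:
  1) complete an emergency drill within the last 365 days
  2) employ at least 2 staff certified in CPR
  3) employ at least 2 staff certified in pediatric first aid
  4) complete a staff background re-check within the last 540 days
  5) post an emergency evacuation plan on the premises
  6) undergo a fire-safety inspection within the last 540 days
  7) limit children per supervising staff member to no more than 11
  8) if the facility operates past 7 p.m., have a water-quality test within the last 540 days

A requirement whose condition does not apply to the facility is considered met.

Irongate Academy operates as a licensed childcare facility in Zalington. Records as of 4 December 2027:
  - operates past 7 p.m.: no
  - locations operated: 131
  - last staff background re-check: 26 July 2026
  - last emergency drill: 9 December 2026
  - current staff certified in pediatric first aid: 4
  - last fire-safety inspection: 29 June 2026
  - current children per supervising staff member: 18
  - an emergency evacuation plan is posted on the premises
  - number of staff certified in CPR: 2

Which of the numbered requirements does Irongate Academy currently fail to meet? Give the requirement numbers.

7

1. emergency drill 360 days ago vs limit 365 → met
2. staff certified in CPR 2 ≥ 2 → met
3. staff certified in pediatric first aid 4 ≥ 2 → met
4. staff background re-check 496 days ago vs limit 540 → met
5. emergency evacuation plan present → met
6. fire-safety inspection 523 days ago vs limit 540 → met
7. children per supervising staff member 18 > 11 → not met
8. condition 'operates past 7 p.m.' does not hold → requirement n/a → met
Not met: 7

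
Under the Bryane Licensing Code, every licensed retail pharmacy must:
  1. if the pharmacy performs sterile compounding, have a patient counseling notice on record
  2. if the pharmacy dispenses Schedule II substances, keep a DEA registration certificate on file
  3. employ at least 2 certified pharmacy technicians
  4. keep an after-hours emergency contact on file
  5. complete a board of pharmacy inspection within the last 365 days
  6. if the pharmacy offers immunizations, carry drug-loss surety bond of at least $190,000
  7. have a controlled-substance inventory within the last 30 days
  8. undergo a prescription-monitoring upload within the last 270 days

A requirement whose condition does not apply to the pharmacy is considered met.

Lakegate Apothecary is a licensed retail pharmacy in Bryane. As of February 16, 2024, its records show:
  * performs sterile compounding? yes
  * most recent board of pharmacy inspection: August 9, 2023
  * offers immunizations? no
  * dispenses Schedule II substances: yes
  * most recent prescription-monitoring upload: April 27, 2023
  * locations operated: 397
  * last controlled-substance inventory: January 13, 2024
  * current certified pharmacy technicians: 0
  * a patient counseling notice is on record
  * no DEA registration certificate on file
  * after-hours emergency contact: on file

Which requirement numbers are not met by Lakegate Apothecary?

1. condition 'performs sterile compounding' holds; patient counseling notice present → met
2. condition 'dispenses Schedule II substances' holds; DEA registration certificate absent → not met
3. certified pharmacy technicians 0 < 2 → not met
4. after-hours emergency contact present → met
5. board of pharmacy inspection 191 days ago vs limit 365 → met
6. condition 'offers immunizations' does not hold → requirement n/a → met
7. controlled-substance inventory 34 days ago vs limit 30 → not met
8. prescription-monitoring upload 295 days ago vs limit 270 → not met
Not met: 2, 3, 7, 8

2, 3, 7, 8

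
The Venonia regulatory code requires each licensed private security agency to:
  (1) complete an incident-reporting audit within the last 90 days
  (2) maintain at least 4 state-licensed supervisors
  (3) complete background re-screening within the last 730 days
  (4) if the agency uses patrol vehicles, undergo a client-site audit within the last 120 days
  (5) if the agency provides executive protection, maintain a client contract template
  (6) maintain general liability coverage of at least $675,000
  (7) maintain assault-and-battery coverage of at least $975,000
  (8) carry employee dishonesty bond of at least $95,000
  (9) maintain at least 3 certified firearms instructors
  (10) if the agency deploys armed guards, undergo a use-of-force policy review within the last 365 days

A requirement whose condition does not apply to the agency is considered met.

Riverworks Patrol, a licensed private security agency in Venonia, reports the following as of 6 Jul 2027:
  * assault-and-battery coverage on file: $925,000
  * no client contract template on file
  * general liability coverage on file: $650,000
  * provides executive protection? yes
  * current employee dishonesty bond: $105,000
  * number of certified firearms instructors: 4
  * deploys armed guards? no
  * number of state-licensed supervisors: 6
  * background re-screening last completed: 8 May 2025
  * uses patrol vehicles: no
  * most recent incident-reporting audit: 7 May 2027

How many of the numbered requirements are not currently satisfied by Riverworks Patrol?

1. incident-reporting audit 60 days ago vs limit 90 → met
2. state-licensed supervisors 6 ≥ 4 → met
3. background re-screening 789 days ago vs limit 730 → not met
4. condition 'uses patrol vehicles' does not hold → requirement n/a → met
5. condition 'provides executive protection' holds; client contract template absent → not met
6. general liability coverage $650,000 < $675,000 → not met
7. assault-and-battery coverage $925,000 < $975,000 → not met
8. employee dishonesty bond $105,000 ≥ $95,000 → met
9. certified firearms instructors 4 ≥ 3 → met
10. condition 'deploys armed guards' does not hold → requirement n/a → met
Not met: 4 of 10

4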